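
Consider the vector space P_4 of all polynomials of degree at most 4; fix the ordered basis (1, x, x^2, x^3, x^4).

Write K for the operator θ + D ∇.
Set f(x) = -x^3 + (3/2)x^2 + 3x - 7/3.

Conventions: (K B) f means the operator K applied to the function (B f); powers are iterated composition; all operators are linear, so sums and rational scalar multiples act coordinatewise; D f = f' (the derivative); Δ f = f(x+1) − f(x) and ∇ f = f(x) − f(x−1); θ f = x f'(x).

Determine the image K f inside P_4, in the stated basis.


θ f = -3x^3 + 3x^2 + 3x
∇ f = -3x^2 + 6x + 1/2
D ∇ f = -6x + 6
(θ + D ∇) f = -3x^3 + 3x^2 - 3x + 6

the result is g(x) = -3x^3 + 3x^2 - 3x + 6


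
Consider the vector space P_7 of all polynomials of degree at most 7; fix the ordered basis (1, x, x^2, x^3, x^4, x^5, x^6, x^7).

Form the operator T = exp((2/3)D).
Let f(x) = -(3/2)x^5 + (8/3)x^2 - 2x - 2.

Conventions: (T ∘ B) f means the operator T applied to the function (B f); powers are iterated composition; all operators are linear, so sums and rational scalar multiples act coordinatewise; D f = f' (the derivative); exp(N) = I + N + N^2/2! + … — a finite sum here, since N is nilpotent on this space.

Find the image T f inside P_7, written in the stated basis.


order-1 term: -5x^4 + (32/9)x - 4/3
order-2 term: -(20/3)x^3 + 32/27
order-3 term: -(40/9)x^2
order-4 term: -(40/27)x
order-5 term: -16/81
the series for exp((2/3)D) f terminates at order 5
exp((2/3)D) f = -(3/2)x^5 - 5x^4 - (20/3)x^3 - (16/9)x^2 + (2/27)x - 190/81

g(x) = -(3/2)x^5 - 5x^4 - (20/3)x^3 - (16/9)x^2 + (2/27)x - 190/81


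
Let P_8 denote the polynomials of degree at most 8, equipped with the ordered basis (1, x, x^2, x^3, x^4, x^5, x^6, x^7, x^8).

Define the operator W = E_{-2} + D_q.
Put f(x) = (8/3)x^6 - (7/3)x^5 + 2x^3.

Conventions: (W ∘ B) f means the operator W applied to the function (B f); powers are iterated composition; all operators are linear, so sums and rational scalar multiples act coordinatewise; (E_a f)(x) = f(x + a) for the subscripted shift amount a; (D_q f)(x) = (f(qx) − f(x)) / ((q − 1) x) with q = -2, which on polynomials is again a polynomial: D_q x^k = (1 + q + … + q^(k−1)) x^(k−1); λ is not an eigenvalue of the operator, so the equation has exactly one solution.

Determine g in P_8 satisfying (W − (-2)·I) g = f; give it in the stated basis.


the result is g(x) = (8/9)x^6 + 9x^5 - (187/9)x^4 - (4373/27)x^3 + (4675/27)x^2 + (43067/81)x - 72337/243

write g with unknown coordinates in the stated basis and equate coefficients in (W − (-2)·I) g = f
solving from the highest basis element down gives g = (8/9)x^6 + 9x^5 - (187/9)x^4 - (4373/27)x^3 + (4675/27)x^2 + (43067/81)x - 72337/243
check: W g = (8/9)x^6 - (61/3)x^5 + (374/9)x^4 + (8800/27)x^3 - (9350/27)x^2 - (86134/81)x + 144674/243
so W g − (-2)·g = (8/3)x^6 - (7/3)x^5 + 2x^3 = f ✓


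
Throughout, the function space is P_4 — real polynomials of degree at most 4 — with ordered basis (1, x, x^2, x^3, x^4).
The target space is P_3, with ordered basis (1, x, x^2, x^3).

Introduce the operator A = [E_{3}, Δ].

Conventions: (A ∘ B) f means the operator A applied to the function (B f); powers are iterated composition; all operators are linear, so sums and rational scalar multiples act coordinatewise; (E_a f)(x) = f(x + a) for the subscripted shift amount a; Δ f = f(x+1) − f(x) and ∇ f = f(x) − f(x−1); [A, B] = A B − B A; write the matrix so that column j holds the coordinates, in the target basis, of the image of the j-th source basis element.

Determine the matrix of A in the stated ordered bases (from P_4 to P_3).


image of 1: 0
image of x: 0
image of x^2: 0
image of x^3: 0
image of x^4: 0
each image's coordinates form column j of the matrix

the matrix is [[0, 0, 0, 0, 0]; [0, 0, 0, 0, 0]; [0, 0, 0, 0, 0]; [0, 0, 0, 0, 0]] (rows listed top to bottom)


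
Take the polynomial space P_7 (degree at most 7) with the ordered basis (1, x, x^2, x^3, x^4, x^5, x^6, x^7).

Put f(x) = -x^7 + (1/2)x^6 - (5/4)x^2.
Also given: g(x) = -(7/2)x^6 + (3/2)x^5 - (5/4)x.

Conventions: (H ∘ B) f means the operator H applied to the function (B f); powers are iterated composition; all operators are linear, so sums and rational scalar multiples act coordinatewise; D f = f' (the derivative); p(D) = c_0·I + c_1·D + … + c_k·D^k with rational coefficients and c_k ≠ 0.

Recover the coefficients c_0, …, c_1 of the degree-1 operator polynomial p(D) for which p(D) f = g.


p(D) = (1/2)·D, i.e. c_0 = 0, c_1 = 1/2

D^0 f = -x^7 + (1/2)x^6 - (5/4)x^2
D^1 f = -7x^6 + 3x^5 - (5/2)x
matching coefficients of g against c_0 f + c_1 Df + … from the top degree down determines the c_i
solution: c_0 = 0, c_1 = 1/2


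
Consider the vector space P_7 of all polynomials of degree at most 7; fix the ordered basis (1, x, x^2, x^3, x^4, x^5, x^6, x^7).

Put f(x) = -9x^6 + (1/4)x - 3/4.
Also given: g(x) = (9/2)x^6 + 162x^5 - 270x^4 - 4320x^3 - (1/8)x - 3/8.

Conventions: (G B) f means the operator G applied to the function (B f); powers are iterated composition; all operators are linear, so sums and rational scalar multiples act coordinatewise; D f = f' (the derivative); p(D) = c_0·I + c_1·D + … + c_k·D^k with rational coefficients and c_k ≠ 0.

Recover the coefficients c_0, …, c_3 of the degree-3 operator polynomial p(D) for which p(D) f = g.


p(D) = -(1/2)·I − 3·D + D^2 + 4·D^3, i.e. c_0 = -1/2, c_1 = -3, c_2 = 1, c_3 = 4

D^0 f = -9x^6 + (1/4)x - 3/4
D^1 f = -54x^5 + 1/4
D^2 f = -270x^4
D^3 f = -1080x^3
matching coefficients of g against c_0 f + c_1 Df + … from the top degree down determines the c_i
solution: c_0 = -1/2, c_1 = -3, c_2 = 1, c_3 = 4


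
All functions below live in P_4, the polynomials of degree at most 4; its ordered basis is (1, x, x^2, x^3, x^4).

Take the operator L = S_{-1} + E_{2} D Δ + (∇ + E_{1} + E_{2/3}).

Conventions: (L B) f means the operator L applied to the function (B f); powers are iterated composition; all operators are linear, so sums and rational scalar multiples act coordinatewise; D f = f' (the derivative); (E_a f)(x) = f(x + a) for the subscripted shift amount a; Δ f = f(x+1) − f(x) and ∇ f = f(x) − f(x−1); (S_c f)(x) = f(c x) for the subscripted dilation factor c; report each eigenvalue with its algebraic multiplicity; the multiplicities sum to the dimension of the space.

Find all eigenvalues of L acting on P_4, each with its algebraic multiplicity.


image of 1: 3
image of x: x + 8/3
image of x^2: 3x^2 + (16/3)x + 22/9
image of x^3: x^3 + 8x^2 + (22/3)x + 467/27
image of x^4: 3x^4 + (32/3)x^3 + (44/3)x^2 + (1868/27)x + 6172/81
the matrix is upper triangular; its diagonal is (3, 1, 3, 1, 3)
for a triangular matrix the eigenvalues are the diagonal entries, with algebraic multiplicity their repetition count

λ = 1 (multiplicity 2), λ = 3 (multiplicity 3)


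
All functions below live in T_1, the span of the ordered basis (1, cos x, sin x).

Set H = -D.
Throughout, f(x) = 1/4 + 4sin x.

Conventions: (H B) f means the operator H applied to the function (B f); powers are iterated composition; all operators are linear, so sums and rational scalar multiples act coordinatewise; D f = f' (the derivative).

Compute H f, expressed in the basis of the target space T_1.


the image equals g(x) = -4cos x

D f = 4cos x
(-D) f = -4cos x


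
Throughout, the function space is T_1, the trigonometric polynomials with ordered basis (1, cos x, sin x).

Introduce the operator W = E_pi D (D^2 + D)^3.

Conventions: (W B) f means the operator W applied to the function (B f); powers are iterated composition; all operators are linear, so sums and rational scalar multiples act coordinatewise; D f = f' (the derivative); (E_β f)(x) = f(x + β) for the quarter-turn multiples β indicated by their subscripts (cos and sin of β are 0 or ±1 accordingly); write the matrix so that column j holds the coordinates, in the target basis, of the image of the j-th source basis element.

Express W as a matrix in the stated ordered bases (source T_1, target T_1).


the matrix is [[0, 0, 0]; [0, 2, -2]; [0, 2, 2]] (rows listed top to bottom)

image of 1: 0
image of cos x: 2cos x + 2sin x
image of sin x: -2cos x + 2sin x
each image's coordinates form column j of the matrix


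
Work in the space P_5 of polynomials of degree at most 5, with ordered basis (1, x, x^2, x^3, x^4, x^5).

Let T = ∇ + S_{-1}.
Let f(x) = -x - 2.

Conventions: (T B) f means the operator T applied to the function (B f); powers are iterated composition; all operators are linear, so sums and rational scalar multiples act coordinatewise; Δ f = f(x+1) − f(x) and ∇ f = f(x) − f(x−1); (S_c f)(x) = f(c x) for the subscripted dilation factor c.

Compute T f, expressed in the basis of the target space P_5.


the image equals g(x) = x - 3

∇ f = -1
S_{-1} f = x - 2
(∇ + S_{-1}) f = x - 3


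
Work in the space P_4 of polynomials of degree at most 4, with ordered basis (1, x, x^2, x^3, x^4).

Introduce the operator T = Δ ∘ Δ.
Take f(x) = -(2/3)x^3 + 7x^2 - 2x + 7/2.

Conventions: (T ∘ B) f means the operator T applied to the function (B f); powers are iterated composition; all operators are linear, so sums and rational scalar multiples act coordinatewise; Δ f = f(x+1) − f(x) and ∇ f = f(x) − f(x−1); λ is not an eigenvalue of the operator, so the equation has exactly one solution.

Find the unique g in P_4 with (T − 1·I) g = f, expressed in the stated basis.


the image equals g(x) = (2/3)x^3 - 7x^2 + 6x - 27/2

write g with unknown coordinates in the stated basis and equate coefficients in (T − 1·I) g = f
solving from the highest basis element down gives g = (2/3)x^3 - 7x^2 + 6x - 27/2
check: T g = 4x - 10
so T g − 1·g = -(2/3)x^3 + 7x^2 - 2x + 7/2 = f ✓


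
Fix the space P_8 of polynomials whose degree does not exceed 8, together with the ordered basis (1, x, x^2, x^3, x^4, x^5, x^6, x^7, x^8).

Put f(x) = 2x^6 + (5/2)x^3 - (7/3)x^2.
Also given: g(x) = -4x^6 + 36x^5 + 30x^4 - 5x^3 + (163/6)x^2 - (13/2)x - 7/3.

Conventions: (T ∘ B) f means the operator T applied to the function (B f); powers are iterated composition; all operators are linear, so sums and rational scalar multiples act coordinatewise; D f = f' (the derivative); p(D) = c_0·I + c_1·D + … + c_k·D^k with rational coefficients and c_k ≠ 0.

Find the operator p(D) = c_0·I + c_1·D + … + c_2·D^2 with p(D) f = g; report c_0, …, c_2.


p(D) = -2·I + 3·D + (1/2)·D^2, i.e. c_0 = -2, c_1 = 3, c_2 = 1/2

D^0 f = 2x^6 + (5/2)x^3 - (7/3)x^2
D^1 f = 12x^5 + (15/2)x^2 - (14/3)x
D^2 f = 60x^4 + 15x - 14/3
matching coefficients of g against c_0 f + c_1 Df + … from the top degree down determines the c_i
solution: c_0 = -2, c_1 = 3, c_2 = 1/2


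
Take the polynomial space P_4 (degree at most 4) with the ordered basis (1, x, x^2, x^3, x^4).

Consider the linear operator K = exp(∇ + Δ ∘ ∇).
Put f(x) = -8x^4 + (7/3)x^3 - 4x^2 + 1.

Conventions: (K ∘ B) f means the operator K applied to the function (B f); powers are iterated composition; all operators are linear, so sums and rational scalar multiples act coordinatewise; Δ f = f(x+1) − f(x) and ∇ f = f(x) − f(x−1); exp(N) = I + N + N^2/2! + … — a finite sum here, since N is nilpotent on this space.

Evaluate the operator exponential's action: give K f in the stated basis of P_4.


the image equals g(x) = -8x^4 - (89/3)x^3 - 93x^2 - 154x - 346/3

order-1 term: -32x^3 - 41x^2 - 33x - 29/3
order-2 term: -48x^2 - 89x - 53
order-3 term: -32x - 137/3
order-4 term: -8
the series for exp(∇ + Δ ∘ ∇) f terminates at order 4
exp(∇ + Δ ∘ ∇) f = -8x^4 - (89/3)x^3 - 93x^2 - 154x - 346/3


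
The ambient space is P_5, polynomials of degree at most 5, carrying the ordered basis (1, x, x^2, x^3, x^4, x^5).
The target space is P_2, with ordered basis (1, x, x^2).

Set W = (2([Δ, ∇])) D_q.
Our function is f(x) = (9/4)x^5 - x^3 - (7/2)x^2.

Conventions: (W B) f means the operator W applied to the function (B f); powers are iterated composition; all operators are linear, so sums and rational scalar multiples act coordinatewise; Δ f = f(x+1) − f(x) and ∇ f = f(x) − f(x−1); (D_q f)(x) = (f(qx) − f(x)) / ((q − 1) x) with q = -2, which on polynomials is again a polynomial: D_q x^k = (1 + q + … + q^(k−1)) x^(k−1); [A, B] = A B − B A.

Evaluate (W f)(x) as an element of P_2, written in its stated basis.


g(x) = 0

D_q f = (99/4)x^4 - 3x^2 + (7/2)x
∇ D_q f = 99x^3 - (297/2)x^2 + 93x - 73/4
Δ ∇ D_q f = 297x^2 + 87/2
Δ D_q f = 99x^3 + (297/2)x^2 + 93x + 101/4
∇ Δ D_q f = 297x^2 + 87/2
[Δ, ∇] D_q f = 0
(2([Δ, ∇])) D_q f = 0


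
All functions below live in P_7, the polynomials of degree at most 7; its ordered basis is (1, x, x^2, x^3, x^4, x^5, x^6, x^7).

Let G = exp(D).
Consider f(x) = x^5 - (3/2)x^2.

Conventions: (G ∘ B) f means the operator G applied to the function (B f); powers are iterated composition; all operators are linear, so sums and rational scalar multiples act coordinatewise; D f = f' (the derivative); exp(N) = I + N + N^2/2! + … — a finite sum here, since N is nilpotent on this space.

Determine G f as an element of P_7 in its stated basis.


the image equals g(x) = x^5 + 5x^4 + 10x^3 + (17/2)x^2 + 2x - 1/2

order-1 term: 5x^4 - 3x
order-2 term: 10x^3 - 3/2
order-3 term: 10x^2
order-4 term: 5x
order-5 term: 1
the series for exp(D) f terminates at order 5
exp(D) f = x^5 + 5x^4 + 10x^3 + (17/2)x^2 + 2x - 1/2


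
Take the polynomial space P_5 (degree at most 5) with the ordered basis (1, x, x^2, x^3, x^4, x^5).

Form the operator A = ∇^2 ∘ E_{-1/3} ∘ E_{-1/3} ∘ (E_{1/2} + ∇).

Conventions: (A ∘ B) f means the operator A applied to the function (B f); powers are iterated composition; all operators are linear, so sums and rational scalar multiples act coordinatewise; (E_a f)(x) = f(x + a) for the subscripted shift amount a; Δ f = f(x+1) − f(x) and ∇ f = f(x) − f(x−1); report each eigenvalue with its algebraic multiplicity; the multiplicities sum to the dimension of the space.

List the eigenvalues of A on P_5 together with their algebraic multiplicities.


λ = 0 (multiplicity 6)

image of 1: 0
image of x: 0
image of x^2: 2
image of x^3: 6x - 1
image of x^4: 12x^2 - 4x - 101/3
image of x^5: 20x^3 - 10x^2 - (505/3)x + 13675/54
the matrix is upper triangular; its diagonal is (0, 0, 0, 0, 0, 0)
for a triangular matrix the eigenvalues are the diagonal entries, with algebraic multiplicity their repetition count


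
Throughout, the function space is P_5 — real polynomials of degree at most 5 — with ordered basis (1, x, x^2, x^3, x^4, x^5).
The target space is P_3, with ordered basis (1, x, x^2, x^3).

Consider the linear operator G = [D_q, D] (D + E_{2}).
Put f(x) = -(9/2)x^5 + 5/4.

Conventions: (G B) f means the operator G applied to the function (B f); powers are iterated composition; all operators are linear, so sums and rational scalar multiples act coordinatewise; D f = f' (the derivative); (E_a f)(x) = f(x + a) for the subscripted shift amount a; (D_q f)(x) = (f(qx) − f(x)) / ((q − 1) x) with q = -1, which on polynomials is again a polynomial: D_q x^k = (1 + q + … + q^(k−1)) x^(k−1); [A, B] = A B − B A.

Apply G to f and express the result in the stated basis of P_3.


the image equals g(x) = 18x^3 - 270x^2 + 360x - 720

D f = -(45/2)x^4
E_{2} f = -(9/2)x^5 - 45x^4 - 180x^3 - 360x^2 - 360x - 571/4
(D + E_{2}) f = -(9/2)x^5 - (135/2)x^4 - 180x^3 - 360x^2 - 360x - 571/4
D (D + E_{2}) f = -(45/2)x^4 - 270x^3 - 540x^2 - 720x - 360
D_q D (D + E_{2}) f = -270x^2 - 720
D_q (D + E_{2}) f = -(9/2)x^4 - 180x^2 - 360
D D_q (D + E_{2}) f = -18x^3 - 360x
[D_q, D] (D + E_{2}) f = 18x^3 - 270x^2 + 360x - 720


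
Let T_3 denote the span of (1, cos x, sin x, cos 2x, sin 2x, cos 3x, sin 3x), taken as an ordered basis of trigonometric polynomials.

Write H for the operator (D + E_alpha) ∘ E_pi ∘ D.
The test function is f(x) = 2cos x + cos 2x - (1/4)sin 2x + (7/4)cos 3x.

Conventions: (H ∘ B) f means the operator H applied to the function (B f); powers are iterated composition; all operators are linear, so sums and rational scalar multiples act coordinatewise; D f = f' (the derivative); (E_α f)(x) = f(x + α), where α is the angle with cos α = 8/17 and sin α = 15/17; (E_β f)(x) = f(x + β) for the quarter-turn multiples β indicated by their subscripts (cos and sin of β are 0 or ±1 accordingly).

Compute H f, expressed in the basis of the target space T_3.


D f = -2sin x - (1/2)cos 2x - 2sin 2x - (21/4)sin 3x
E_pi D f = 2sin x - (1/2)cos 2x - 2sin 2x + (21/4)sin 3x
D (E_pi ∘ D) f = 2cos x - 4cos 2x + sin 2x + (63/4)cos 3x
E_alpha (E_pi ∘ D) f = (30/17)cos x + (16/17)sin x - (47/34)cos 2x + (26/17)sin 2x - (10395/19652)cos 3x - (25662/4913)sin 3x
(D + E_alpha) (E_pi ∘ D) f = (64/17)cos x + (16/17)sin x - (183/34)cos 2x + (43/17)sin 2x + (74781/4913)cos 3x - (25662/4913)sin 3x

g(x) = (64/17)cos x + (16/17)sin x - (183/34)cos 2x + (43/17)sin 2x + (74781/4913)cos 3x - (25662/4913)sin 3x


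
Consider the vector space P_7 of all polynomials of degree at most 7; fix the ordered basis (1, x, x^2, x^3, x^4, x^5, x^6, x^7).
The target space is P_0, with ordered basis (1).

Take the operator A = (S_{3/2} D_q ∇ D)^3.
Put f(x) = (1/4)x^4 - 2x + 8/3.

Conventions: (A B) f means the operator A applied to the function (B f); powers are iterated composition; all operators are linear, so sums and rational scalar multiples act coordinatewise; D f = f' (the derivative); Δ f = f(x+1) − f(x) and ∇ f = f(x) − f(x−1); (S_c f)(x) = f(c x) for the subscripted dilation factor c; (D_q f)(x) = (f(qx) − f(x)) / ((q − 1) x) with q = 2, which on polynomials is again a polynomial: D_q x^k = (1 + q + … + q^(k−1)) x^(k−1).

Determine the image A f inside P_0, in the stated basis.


D f = x^3 - 2
∇ D f = 3x^2 - 3x + 1
D_q ∇ D f = 9x - 3
S_{3/2} (D_q ∇) D f = (27/2)x - 3
D (S_{3/2} D_q ∇ D) f = 27/2
∇ D (S_{3/2} D_q ∇ D) f = 0
D_q ∇ D (S_{3/2} D_q ∇ D) f = 0
S_{3/2} (D_q ∇) D (S_{3/2} D_q ∇ D) f = 0
D (S_{3/2} D_q ∇ D) (S_{3/2} D_q ∇ D) f = 0
∇ D (S_{3/2} D_q ∇ D) (S_{3/2} D_q ∇ D) f = 0
D_q ∇ D (S_{3/2} D_q ∇ D) (S_{3/2} D_q ∇ D) f = 0
S_{3/2} (D_q ∇) D (S_{3/2} D_q ∇ D) (S_{3/2} D_q ∇ D) f = 0

the image equals g(x) = 0


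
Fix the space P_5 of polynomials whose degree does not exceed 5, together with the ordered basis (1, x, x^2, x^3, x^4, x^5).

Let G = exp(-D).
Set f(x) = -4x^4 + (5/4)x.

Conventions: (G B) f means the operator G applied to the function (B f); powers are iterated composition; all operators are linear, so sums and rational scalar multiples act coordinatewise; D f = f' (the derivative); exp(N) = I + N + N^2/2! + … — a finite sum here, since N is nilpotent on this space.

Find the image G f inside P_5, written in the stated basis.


order-1 term: 16x^3 - 5/4
order-2 term: -24x^2
order-3 term: 16x
order-4 term: -4
the series for exp(-D) f terminates at order 4
exp(-D) f = -4x^4 + 16x^3 - 24x^2 + (69/4)x - 21/4

the image equals g(x) = -4x^4 + 16x^3 - 24x^2 + (69/4)x - 21/4


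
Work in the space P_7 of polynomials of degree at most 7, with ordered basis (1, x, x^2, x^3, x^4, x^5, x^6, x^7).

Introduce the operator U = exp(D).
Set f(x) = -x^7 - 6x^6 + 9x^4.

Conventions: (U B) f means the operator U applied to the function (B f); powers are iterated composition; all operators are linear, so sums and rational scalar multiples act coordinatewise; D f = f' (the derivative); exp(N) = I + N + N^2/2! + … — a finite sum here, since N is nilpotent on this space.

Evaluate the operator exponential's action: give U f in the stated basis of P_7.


order-1 term: -7x^6 - 36x^5 + 36x^3
order-2 term: -21x^5 - 90x^4 + 54x^2
order-3 term: -35x^4 - 120x^3 + 36x
order-4 term: -35x^3 - 90x^2 + 9
order-5 term: -21x^2 - 36x
order-6 term: -7x - 6
order-7 term: -1
the series for exp(D) f terminates at order 7
exp(D) f = -x^7 - 13x^6 - 57x^5 - 116x^4 - 119x^3 - 57x^2 - 7x + 2

the result is g(x) = -x^7 - 13x^6 - 57x^5 - 116x^4 - 119x^3 - 57x^2 - 7x + 2


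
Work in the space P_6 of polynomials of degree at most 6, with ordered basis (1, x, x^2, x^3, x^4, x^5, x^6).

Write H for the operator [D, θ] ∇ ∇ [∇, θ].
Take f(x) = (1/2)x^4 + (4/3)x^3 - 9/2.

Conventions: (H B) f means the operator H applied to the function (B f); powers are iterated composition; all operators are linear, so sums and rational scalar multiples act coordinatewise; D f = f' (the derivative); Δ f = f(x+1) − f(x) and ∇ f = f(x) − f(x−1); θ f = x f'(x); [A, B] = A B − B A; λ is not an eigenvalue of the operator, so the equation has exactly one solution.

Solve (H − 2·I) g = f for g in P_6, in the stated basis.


the result is g(x) = -(1/4)x^4 - (2/3)x^3 - 3/4

write g with unknown coordinates in the stated basis and equate coefficients in (H − 2·I) g = f
solving from the highest basis element down gives g = -(1/4)x^4 - (2/3)x^3 - 3/4
check: H g = -6
so H g − 2·g = (1/2)x^4 + (4/3)x^3 - 9/2 = f ✓


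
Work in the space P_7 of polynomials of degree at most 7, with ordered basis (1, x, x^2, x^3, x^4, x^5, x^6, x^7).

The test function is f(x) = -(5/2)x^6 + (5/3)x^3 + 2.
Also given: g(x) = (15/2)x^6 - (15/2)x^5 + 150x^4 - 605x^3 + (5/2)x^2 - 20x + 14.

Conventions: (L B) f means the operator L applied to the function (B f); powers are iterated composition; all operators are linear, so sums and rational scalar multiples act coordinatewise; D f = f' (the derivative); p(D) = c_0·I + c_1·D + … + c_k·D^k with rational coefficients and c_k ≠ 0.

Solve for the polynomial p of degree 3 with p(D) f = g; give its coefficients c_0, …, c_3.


D^0 f = -(5/2)x^6 + (5/3)x^3 + 2
D^1 f = -15x^5 + 5x^2
D^2 f = -75x^4 + 10x
D^3 f = -300x^3 + 10
matching coefficients of g against c_0 f + c_1 Df + … from the top degree down determines the c_i
solution: c_0 = -3, c_1 = 1/2, c_2 = -2, c_3 = 2

p(D) = -3·I + (1/2)·D − 2·D^2 + 2·D^3, i.e. c_0 = -3, c_1 = 1/2, c_2 = -2, c_3 = 2


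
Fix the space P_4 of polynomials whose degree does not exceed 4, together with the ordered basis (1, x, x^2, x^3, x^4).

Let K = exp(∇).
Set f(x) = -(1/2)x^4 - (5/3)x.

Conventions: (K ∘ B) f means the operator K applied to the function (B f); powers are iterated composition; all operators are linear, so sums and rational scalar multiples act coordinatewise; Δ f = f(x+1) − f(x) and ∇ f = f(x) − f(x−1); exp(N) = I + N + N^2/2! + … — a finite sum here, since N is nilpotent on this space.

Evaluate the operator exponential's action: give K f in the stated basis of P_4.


order-1 term: -2x^3 + 3x^2 - 2x - 7/6
order-2 term: -3x^2 + 6x - 7/2
order-3 term: -2x + 3
order-4 term: -1/2
the series for exp(∇) f terminates at order 4
exp(∇) f = -(1/2)x^4 - 2x^3 + (1/3)x - 13/6

g(x) = -(1/2)x^4 - 2x^3 + (1/3)x - 13/6


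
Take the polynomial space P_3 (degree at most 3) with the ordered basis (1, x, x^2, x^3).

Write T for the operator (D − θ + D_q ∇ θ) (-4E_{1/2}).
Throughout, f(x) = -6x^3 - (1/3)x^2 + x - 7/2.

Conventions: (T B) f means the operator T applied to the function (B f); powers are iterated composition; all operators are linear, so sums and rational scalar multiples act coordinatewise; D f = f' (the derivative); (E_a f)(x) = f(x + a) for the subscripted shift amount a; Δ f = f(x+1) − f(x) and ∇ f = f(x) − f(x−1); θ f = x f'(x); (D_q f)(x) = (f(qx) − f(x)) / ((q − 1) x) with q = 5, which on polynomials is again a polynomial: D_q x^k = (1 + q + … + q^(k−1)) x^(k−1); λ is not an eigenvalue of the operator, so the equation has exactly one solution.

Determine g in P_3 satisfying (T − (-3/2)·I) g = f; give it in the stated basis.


write g with unknown coordinates in the stated basis and equate coefficients in (T − (-3/2)·I) g = f
solving from the highest basis element down gives g = -(4/9)x^3 - (2/57)x^2 - (11302/627)x - 30223/627
check: T g = -(16/3)x^3 - (16/57)x^2 + (5860/209)x + 14380/209
so T g − (-3/2)·g = -6x^3 - (1/3)x^2 + x - 7/2 = f ✓

the image equals g(x) = -(4/9)x^3 - (2/57)x^2 - (11302/627)x - 30223/627


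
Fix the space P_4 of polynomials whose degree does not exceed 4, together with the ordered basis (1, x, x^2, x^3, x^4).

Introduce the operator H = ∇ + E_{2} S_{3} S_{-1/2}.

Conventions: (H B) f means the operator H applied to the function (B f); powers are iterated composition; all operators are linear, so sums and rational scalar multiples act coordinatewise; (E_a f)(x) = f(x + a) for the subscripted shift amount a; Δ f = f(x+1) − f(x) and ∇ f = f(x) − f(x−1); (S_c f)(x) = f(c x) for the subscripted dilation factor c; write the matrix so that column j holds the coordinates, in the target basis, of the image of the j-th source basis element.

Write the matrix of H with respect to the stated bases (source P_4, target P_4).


image of 1: 1
image of x: -(3/2)x - 2
image of x^2: (9/4)x^2 + 11x + 8
image of x^3: -(27/8)x^3 - (69/4)x^2 - (87/2)x - 26
image of x^4: (81/16)x^4 + (89/2)x^3 + (231/2)x^2 + 166x + 80
each image's coordinates form column j of the matrix

the matrix is [[1, -2, 8, -26, 80]; [0, -3/2, 11, -87/2, 166]; [0, 0, 9/4, -69/4, 231/2]; [0, 0, 0, -27/8, 89/2]; [0, 0, 0, 0, 81/16]] (rows listed top to bottom)


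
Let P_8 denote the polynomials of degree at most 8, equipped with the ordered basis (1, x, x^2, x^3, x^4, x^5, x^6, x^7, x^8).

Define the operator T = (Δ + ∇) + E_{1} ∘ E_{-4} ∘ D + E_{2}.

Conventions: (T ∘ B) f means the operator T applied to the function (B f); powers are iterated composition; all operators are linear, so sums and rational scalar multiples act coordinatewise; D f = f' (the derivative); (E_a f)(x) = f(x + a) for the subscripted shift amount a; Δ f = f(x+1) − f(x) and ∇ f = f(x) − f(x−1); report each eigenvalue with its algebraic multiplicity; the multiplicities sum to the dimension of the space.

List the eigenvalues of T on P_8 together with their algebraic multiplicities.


λ = 1 (multiplicity 9)

image of 1: 1
image of x: x + 5
image of x^2: x^2 + 10x - 2
image of x^3: x^3 + 15x^2 - 6x + 37
image of x^4: x^4 + 20x^3 - 12x^2 + 148x - 92
image of x^5: x^5 + 25x^4 - 20x^3 + 370x^2 - 460x + 439
image of x^6: x^6 + 30x^5 - 30x^4 + 740x^3 - 1380x^2 + 2634x - 1394
image of x^7: x^7 + 35x^6 - 42x^5 + 1295x^4 - 3220x^3 + 9219x^2 - 9758x + 5233
image of x^8: x^8 + 40x^7 - 56x^6 + 2072x^5 - 6440x^4 + 24584x^3 - 39032x^2 + 41864x - 17240
the matrix is upper triangular; its diagonal is (1, 1, 1, 1, 1, 1, 1, 1, 1)
for a triangular matrix the eigenvalues are the diagonal entries, with algebraic multiplicity their repetition count


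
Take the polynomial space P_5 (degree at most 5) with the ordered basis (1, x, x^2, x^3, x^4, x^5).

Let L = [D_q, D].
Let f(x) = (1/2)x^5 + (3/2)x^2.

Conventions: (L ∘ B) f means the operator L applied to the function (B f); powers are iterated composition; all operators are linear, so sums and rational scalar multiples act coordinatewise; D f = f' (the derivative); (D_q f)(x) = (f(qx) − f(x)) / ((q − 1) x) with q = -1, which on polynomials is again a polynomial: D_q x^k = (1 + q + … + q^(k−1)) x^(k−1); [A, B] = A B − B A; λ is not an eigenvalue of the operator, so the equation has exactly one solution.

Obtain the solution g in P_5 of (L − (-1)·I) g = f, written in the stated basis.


write g with unknown coordinates in the stated basis and equate coefficients in (L − (-1)·I) g = f
solving from the highest basis element down gives g = (1/2)x^5 + 2x^3 + (3/2)x^2 + 4x - 3
check: L g = -2x^3 - 4x + 3
so L g − (-1)·g = (1/2)x^5 + (3/2)x^2 = f ✓

g(x) = (1/2)x^5 + 2x^3 + (3/2)x^2 + 4x - 3


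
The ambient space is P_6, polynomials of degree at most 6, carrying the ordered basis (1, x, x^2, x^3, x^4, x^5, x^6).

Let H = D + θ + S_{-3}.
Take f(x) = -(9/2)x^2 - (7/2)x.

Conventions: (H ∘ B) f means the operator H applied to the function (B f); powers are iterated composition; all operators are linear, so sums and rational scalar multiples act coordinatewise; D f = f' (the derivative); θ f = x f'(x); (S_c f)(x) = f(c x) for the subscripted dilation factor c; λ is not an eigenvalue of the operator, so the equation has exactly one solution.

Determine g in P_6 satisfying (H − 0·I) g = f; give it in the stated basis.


the image equals g(x) = -(9/22)x^2 + (59/44)x - 59/44

write g with unknown coordinates in the stated basis and equate coefficients in (H − 0·I) g = f
solving from the highest basis element down gives g = -(9/22)x^2 + (59/44)x - 59/44
check: H g = -(9/2)x^2 - (7/2)x
so H g − 0·g = -(9/2)x^2 - (7/2)x = f ✓


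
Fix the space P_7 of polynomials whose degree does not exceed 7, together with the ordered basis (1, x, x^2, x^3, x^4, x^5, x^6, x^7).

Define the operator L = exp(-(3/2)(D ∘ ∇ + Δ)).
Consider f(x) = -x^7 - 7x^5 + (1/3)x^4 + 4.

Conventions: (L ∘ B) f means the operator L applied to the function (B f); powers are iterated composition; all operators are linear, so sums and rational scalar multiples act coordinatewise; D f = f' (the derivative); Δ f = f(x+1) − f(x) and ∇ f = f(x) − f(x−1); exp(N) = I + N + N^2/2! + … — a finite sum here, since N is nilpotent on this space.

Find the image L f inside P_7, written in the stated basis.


g(x) = -x^7 + (21/2)x^6 + (161/4)x^5 - (15427/24)x^4 + (13933/16)x^3 + (168087/32)x^2 - (689141/64)x + 16845/128

order-1 term: (21/2)x^6 + (189/2)x^5 - (105/2)x^4 + (1151/2)x^3 - 345x^2 + 340x - 107/2
order-2 term: -(189/4)x^5 - (2835/4)x^4 - (6615/4)x^3 + (963/4)x^2 - 5265x + 7239/4
order-3 term: (945/8)x^4 + (8505/4)x^3 + (67095/8)x^2 + (19827/4)x + 2295
order-4 term: -(2835/16)x^3 - (25515/8)x^2 - (104895/8)x - 158733/16
order-5 term: (5103/32)x^2 + (76545/32)x + 107163/16
order-6 term: -(5103/64)x - 45927/64
order-7 term: 2187/128
the series for exp(-(3/2)(D ∘ ∇ + Δ)) f terminates at order 7
exp(-(3/2)(D ∘ ∇ + Δ)) f = -x^7 + (21/2)x^6 + (161/4)x^5 - (15427/24)x^4 + (13933/16)x^3 + (168087/32)x^2 - (689141/64)x + 16845/128


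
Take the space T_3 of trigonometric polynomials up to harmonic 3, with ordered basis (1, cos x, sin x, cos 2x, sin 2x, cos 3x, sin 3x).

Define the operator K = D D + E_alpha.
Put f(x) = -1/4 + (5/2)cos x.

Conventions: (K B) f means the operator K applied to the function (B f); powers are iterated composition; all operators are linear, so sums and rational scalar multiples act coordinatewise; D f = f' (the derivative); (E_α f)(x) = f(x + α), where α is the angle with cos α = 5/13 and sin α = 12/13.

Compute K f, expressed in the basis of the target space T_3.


the image equals g(x) = -1/4 - (20/13)cos x - (30/13)sin x

D f = -(5/2)sin x
D D f = -(5/2)cos x
E_alpha f = -1/4 + (25/26)cos x - (30/13)sin x
(D D + E_alpha) f = -1/4 - (20/13)cos x - (30/13)sin x


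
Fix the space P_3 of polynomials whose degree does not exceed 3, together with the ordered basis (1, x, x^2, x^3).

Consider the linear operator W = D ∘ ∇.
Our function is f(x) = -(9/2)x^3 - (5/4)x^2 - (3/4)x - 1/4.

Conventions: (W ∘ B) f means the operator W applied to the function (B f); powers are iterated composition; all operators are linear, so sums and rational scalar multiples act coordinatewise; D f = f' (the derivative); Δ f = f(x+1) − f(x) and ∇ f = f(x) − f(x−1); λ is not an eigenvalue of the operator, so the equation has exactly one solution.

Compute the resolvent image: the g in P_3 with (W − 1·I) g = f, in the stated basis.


the result is g(x) = (9/2)x^3 + (5/4)x^2 + (111/4)x - 43/4

write g with unknown coordinates in the stated basis and equate coefficients in (W − 1·I) g = f
solving from the highest basis element down gives g = (9/2)x^3 + (5/4)x^2 + (111/4)x - 43/4
check: W g = 27x - 11
so W g − 1·g = -(9/2)x^3 - (5/4)x^2 - (3/4)x - 1/4 = f ✓


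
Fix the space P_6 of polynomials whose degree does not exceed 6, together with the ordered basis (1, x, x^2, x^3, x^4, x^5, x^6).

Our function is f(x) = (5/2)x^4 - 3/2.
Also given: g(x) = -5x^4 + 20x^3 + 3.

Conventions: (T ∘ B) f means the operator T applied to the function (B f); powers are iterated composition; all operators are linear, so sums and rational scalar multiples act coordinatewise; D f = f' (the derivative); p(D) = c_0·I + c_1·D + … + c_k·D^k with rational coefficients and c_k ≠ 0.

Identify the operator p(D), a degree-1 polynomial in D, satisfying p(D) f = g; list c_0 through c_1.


c_0 = -2, c_1 = 2

D^0 f = (5/2)x^4 - 3/2
D^1 f = 10x^3
matching coefficients of g against c_0 f + c_1 Df + … from the top degree down determines the c_i
solution: c_0 = -2, c_1 = 2


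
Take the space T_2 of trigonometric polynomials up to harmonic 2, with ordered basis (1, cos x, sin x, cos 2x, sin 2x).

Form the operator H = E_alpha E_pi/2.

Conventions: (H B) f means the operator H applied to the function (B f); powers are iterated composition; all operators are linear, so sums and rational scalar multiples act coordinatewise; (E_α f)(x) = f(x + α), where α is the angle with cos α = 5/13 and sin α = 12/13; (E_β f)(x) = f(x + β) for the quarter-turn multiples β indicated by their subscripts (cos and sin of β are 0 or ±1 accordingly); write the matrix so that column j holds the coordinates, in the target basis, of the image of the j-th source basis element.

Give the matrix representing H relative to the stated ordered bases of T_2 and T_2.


the matrix is [[1, 0, 0, 0, 0]; [0, -12/13, 5/13, 0, 0]; [0, -5/13, -12/13, 0, 0]; [0, 0, 0, 119/169, -120/169]; [0, 0, 0, 120/169, 119/169]] (rows listed top to bottom)

image of 1: 1
image of cos x: -(12/13)cos x - (5/13)sin x
image of sin x: (5/13)cos x - (12/13)sin x
image of cos 2x: (119/169)cos 2x + (120/169)sin 2x
image of sin 2x: -(120/169)cos 2x + (119/169)sin 2x
each image's coordinates form column j of the matrix


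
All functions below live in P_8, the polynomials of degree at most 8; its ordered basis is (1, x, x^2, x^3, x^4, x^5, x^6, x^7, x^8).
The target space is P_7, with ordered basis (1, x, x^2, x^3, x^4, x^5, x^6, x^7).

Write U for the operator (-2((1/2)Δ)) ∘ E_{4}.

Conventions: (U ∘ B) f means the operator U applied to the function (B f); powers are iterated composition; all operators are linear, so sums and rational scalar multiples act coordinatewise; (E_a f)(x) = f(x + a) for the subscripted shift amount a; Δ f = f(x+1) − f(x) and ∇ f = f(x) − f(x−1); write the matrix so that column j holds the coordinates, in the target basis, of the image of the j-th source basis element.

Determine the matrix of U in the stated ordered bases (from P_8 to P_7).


image of 1: 0
image of x: -1
image of x^2: -2x - 9
image of x^3: -3x^2 - 27x - 61
image of x^4: -4x^3 - 54x^2 - 244x - 369
image of x^5: -5x^4 - 90x^3 - 610x^2 - 1845x - 2101
image of x^6: -6x^5 - 135x^4 - 1220x^3 - 5535x^2 - 12606x - 11529
image of x^7: -7x^6 - 189x^5 - 2135x^4 - 12915x^3 - 44121x^2 - 80703x - 61741
image of x^8: -8x^7 - 252x^6 - 3416x^5 - 25830x^4 - 117656x^3 - 322812x^2 - 493928x - 325089
each image's coordinates form column j of the matrix

the matrix is [[0, -1, -9, -61, -369, -2101, -11529, -61741, -325089]; [0, 0, -2, -27, -244, -1845, -12606, -80703, -493928]; [0, 0, 0, -3, -54, -610, -5535, -44121, -322812]; [0, 0, 0, 0, -4, -90, -1220, -12915, -117656]; [0, 0, 0, 0, 0, -5, -135, -2135, -25830]; [0, 0, 0, 0, 0, 0, -6, -189, -3416]; [0, 0, 0, 0, 0, 0, 0, -7, -252]; [0, 0, 0, 0, 0, 0, 0, 0, -8]] (rows listed top to bottom)


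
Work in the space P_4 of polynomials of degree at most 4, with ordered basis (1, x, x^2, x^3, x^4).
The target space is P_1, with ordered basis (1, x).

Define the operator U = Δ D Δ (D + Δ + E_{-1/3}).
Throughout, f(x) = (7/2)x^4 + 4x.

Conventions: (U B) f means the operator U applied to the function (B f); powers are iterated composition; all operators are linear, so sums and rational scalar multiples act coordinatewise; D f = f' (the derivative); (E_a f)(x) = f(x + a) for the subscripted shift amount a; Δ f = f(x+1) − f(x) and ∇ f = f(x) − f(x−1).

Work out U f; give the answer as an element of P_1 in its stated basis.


D f = 14x^3 + 4
Δ f = 14x^3 + 21x^2 + 14x + 15/2
E_{-1/3} f = (7/2)x^4 - (14/3)x^3 + (7/3)x^2 + (94/27)x - 209/162
(D + Δ + E_{-1/3}) f = (7/2)x^4 + (70/3)x^3 + (70/3)x^2 + (472/27)x + 827/81
Δ (D + Δ + E_{-1/3}) f = 14x^3 + 91x^2 + (392/3)x + 3653/54
D Δ (D + Δ + E_{-1/3}) f = 42x^2 + 182x + 392/3
Δ (D Δ) (D + Δ + E_{-1/3}) f = 84x + 224

g(x) = 84x + 224


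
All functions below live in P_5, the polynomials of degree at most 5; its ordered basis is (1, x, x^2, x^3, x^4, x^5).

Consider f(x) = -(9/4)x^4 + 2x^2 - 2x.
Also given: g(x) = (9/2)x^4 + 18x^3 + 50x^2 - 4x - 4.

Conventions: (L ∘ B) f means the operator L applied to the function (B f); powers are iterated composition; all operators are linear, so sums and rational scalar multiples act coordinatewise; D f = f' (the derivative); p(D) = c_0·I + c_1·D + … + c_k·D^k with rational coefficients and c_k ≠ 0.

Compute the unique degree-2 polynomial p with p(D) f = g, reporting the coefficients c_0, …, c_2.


D^0 f = -(9/4)x^4 + 2x^2 - 2x
D^1 f = -9x^3 + 4x - 2
D^2 f = -27x^2 + 4
matching coefficients of g against c_0 f + c_1 Df + … from the top degree down determines the c_i
solution: c_0 = -2, c_1 = -2, c_2 = -2

c_0 = -2, c_1 = -2, c_2 = -2


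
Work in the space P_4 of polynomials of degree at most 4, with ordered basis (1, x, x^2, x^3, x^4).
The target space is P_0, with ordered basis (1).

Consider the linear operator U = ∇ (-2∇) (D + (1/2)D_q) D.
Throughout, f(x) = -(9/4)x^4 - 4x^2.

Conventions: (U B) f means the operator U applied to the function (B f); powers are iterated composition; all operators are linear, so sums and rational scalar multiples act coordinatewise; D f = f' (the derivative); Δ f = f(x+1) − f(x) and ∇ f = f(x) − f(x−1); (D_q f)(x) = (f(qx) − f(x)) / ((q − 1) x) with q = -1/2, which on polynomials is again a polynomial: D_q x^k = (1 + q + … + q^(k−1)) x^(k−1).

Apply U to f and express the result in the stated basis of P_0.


D f = -9x^3 - 8x
D D f = -27x^2 - 8
D_q D f = -(27/4)x^2 - 8
((1/2)D_q) D f = -(27/8)x^2 - 4
(D + (1/2)D_q) D f = -(243/8)x^2 - 12
∇ (D + (1/2)D_q) D f = -(243/4)x + 243/8
(-2∇) (D + (1/2)D_q) D f = (243/2)x - 243/4
∇ (-2∇) (D + (1/2)D_q) D f = 243/2

the result is g(x) = 243/2


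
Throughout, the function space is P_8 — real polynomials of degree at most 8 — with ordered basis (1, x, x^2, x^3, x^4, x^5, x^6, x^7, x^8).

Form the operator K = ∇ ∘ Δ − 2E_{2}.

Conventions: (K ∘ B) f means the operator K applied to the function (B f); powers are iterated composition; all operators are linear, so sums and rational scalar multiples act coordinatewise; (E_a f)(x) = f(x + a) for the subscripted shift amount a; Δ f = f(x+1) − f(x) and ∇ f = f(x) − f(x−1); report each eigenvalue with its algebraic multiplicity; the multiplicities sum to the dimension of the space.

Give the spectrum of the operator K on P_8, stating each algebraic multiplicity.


λ = -2 (multiplicity 9)

image of 1: -2
image of x: -2x - 4
image of x^2: -2x^2 - 8x - 6
image of x^3: -2x^3 - 12x^2 - 18x - 16
image of x^4: -2x^4 - 16x^3 - 36x^2 - 64x - 30
image of x^5: -2x^5 - 20x^4 - 60x^3 - 160x^2 - 150x - 64
image of x^6: -2x^6 - 24x^5 - 90x^4 - 320x^3 - 450x^2 - 384x - 126
image of x^7: -2x^7 - 28x^6 - 126x^5 - 560x^4 - 1050x^3 - 1344x^2 - 882x - 256
image of x^8: -2x^8 - 32x^7 - 168x^6 - 896x^5 - 2100x^4 - 3584x^3 - 3528x^2 - 2048x - 510
the matrix is upper triangular; its diagonal is (-2, -2, -2, -2, -2, -2, -2, -2, -2)
for a triangular matrix the eigenvalues are the diagonal entries, with algebraic multiplicity their repetition count


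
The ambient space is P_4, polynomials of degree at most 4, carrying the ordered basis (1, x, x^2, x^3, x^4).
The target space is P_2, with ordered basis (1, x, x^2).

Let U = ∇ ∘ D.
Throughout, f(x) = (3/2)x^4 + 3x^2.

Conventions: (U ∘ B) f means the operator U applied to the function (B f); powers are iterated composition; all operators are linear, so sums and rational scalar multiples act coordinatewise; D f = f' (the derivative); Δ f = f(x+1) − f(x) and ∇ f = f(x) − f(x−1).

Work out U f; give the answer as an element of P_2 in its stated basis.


the image equals g(x) = 18x^2 - 18x + 12

D f = 6x^3 + 6x
∇ D f = 18x^2 - 18x + 12
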